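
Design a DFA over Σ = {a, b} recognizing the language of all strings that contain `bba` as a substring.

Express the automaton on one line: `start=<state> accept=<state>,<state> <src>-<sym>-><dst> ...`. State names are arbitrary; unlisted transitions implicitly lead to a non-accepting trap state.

Track how much of `bba` has been matched so far: state q0 is no progress, q3 is the absorbing accept state reached once `bba` has occurred. Intermediate states record partial matches; on a mismatch, fall back to the longest reusable overlap.
With 4 states:
        a   b  
>  q0   q0  q1 
   q1   q0  q2 
   q2   q3  q2 
 * q3   q3  q3 
(> = start, * = accepting)

start=q0 accept=q3 q0-a->q0 q0-b->q1 q1-a->q0 q1-b->q2 q2-a->q3 q2-b->q2 q3-a->q3 q3-b->q3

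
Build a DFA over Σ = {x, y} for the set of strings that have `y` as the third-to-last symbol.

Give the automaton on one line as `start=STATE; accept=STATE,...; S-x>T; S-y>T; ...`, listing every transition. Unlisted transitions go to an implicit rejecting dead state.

Because acceptance depends on a position counted from the end, the machine has to buffer the most recent 3 symbols. Make each state the string of the last up-to-3 symbols read; on input `x` shift the window left and append `x`. Accept when the buffered window has length 3 and begins with `y`.
A 15-state machine:
          x    y  
>  q0     q1   q2 
   q1     q3   q4 
   q2     q5   q6 
   q3     q7   q8 
   q4     q9  q10 
   q5    q11  q12 
   q6    q13  q14 
   q7     q7   q8 
   q8     q9  q10 
   q9    q11  q12 
   q10   q13  q14 
 * q11    q7   q8 
 * q12    q9  q10 
 * q13   q11  q12 
 * q14   q13  q14 
(> = start, * = accepting)

start=q0; accept=q11,q12,q13,q14; q0-x>q1; q0-y>q2; q1-x>q3; q1-y>q4; q2-x>q5; q2-y>q6; q3-x>q7; q3-y>q8; q4-x>q9; q4-y>q10; q5-x>q11; q5-y>q12; q6-x>q13; q6-y>q14; q7-x>q7; q7-y>q8; q8-x>q9; q8-y>q10; q9-x>q11; q9-y>q12; q10-x>q13; q10-y>q14; q11-x>q7; q11-y>q8; q12-x>q9; q12-y>q10; q13-x>q11; q13-y>q12; q14-x>q13; q14-y>q14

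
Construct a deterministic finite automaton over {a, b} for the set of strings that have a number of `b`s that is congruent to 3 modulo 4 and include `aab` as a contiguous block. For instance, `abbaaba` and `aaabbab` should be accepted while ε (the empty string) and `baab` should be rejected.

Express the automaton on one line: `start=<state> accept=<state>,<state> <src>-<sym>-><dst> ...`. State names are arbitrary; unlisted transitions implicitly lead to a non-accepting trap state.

start=s0 accept=s11 s0-a->s1 s0-b->s2 s1-a->s3 s1-b->s2 s2-a->s4 s2-b->s5 s3-a->s3 s3-b->s6 s4-a->s6 s4-b->s5 s5-a->s7 s5-b->s8 s6-a->s6 s6-b->s9 s7-a->s9 s7-b->s8 s8-a->s10 s8-b->s0 s9-a->s9 s9-b->s11 s10-a->s12 s10-b->s0 s11-a->s11 s11-b->s3 s12-a->s12 s12-b->s3

Run two small machines in parallel and take their product. One (4 states) tracks the count of `b`s modulo 4; the other (4 states) tracks whether and how much of `aab` has been seen. Each combined state is a pair, one component from each; accept when both components accept. After merging equivalent states the machine shrinks.
With 13 states:
          a    b  
>  s0     s1   s2 
   s1     s3   s2 
   s2     s4   s5 
   s3     s3   s6 
   s4     s6   s5 
   s5     s7   s8 
   s6     s6   s9 
   s7     s9   s8 
   s8    s10   s0 
   s9     s9  s11 
   s10   s12   s0 
 * s11   s11   s3 
   s12   s12   s3 
(> = start, * = accepting)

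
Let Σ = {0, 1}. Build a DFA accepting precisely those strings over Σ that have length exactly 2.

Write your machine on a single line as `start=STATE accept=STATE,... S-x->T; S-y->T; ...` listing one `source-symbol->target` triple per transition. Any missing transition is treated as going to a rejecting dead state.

We only need to distinguish lengths 0, 1, …, 2, and '>2'. Chain s0 → s1 → s2 → s3 on every symbol, with s3 looping. Accepting states: {s2}.
A 4-state machine:
        0   1  
>  s0   s1  s1 
   s1   s2  s2 
 * s2   s3  s3 
   s3   s3  s3 
(> = start, * = accepting)

start=s0; accept=s2; s0-0->s1; s0-1->s1; s1-0->s2; s1-1->s2; s2-0->s3; s2-1->s3; s3-0->s3; s3-1->s3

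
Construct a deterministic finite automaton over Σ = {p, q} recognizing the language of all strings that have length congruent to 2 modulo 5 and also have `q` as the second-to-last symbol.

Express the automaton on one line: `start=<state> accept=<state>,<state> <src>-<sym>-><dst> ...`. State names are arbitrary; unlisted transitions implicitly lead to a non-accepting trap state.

start=s0 accept=s5,s6 s0-p->s1 s0-q->s2 s1-p->s3 s1-q->s4 s2-p->s5 s2-q->s6 s3-p->s7 s3-q->s8 s4-p->s9 s4-q->s10 s5-p->s7 s5-q->s8 s6-p->s9 s6-q->s10 s7-p->s11 s7-q->s12 s8-p->s13 s8-q->s14 s9-p->s11 s9-q->s12 s10-p->s13 s10-q->s14 s11-p->s15 s11-q->s16 s12-p->s17 s12-q->s18 s13-p->s15 s13-q->s16 s14-p->s17 s14-q->s18 s15-p->s19 s15-q->s20 s16-p->s21 s16-q->s22 s17-p->s19 s17-q->s20 s18-p->s21 s18-q->s22 s19-p->s3 s19-q->s4 s20-p->s5 s20-q->s6 s21-p->s3 s21-q->s4 s22-p->s5 s22-q->s6

Run two small machines in parallel and take their product. One (5 states) tracks the input length modulo 5; the other (7 states) tracks the last 2 symbols read. Each combined state is a pair, one component from each; accept when both components accept.
23 states suffice.
          p    q  
>  s0     s1   s2 
   s1     s3   s4 
   s2     s5   s6 
   s3     s7   s8 
   s4     s9  s10 
 * s5     s7   s8 
 * s6     s9  s10 
   s7    s11  s12 
   s8    s13  s14 
   s9    s11  s12 
   s10   s13  s14 
   s11   s15  s16 
   s12   s17  s18 
   s13   s15  s16 
   s14   s17  s18 
   s15   s19  s20 
   s16   s21  s22 
   s17   s19  s20 
   s18   s21  s22 
   s19    s3   s4 
   s20    s5   s6 
   s21    s3   s4 
   s22    s5   s6 
(> = start, * = accepting)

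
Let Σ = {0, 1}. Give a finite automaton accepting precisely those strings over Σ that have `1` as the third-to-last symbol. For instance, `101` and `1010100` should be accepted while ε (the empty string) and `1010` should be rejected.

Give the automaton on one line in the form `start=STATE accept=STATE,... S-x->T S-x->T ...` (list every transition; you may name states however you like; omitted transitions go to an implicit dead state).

A DFA must remember the last 3 symbols (since which symbol is third-to-last isn't known until the input ends). Use one state per possible window of the last ≤3 symbols; accept from those whose window starts with `1`.
          0    1  
>  S0     S1   S2 
   S1     S3   S4 
   S2     S5   S6 
   S3     S7   S8 
   S4     S9  S10 
   S5    S11  S12 
   S6    S13  S14 
   S7     S7   S8 
   S8     S9  S10 
   S9    S11  S12 
   S10   S13  S14 
 * S11    S7   S8 
 * S12    S9  S10 
 * S13   S11  S12 
 * S14   S13  S14 
(> = start, * = accepting)

start=S0 accept=S11,S12,S13,S14 S0-0->S1 S0-1->S2 S1-0->S3 S1-1->S4 S2-0->S5 S2-1->S6 S3-0->S7 S3-1->S8 S4-0->S9 S4-1->S10 S5-0->S11 S5-1->S12 S6-0->S13 S6-1->S14 S7-0->S7 S7-1->S8 S8-0->S9 S8-1->S10 S9-0->S11 S9-1->S12 S10-0->S13 S10-1->S14 S11-0->S7 S11-1->S8 S12-0->S9 S12-1->S10 S13-0->S11 S13-1->S12 S14-0->S13 S14-1->S14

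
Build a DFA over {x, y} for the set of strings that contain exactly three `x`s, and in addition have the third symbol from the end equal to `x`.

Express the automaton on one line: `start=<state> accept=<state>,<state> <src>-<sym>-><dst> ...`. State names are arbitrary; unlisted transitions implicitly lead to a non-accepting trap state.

Handle the two conditions separately and then intersect. One (5 states) tracks the count of `x`s, saturating at 4; the other (15 states) tracks the last 3 symbols read. Each combined state is a pair, one component from each; accept when both components accept. Minimizing collapses redundant product states.
With 15 states:
          x    y  
>  S0     S1   S0 
   S1     S2   S3 
   S2     S4   S5 
   S3     S6   S3 
 * S4     S7   S8 
   S5     S9  S10 
   S6    S11   S5 
   S7     S7   S7 
 * S8     S7  S12 
 * S9     S7  S13 
   S10   S14  S10 
   S11    S7   S8 
 * S12    S7   S7 
   S13    S7  S12 
   S14    S7  S13 
(> = start, * = accepting)

start=S0 accept=S4,S8,S9,S12 S0-x->S1 S0-y->S0 S1-x->S2 S1-y->S3 S2-x->S4 S2-y->S5 S3-x->S6 S3-y->S3 S4-x->S7 S4-y->S8 S5-x->S9 S5-y->S10 S6-x->S11 S6-y->S5 S7-x->S7 S7-y->S7 S8-x->S7 S8-y->S12 S9-x->S7 S9-y->S13 S10-x->S14 S10-y->S10 S11-x->S7 S11-y->S8 S12-x->S7 S12-y->S7 S13-x->S7 S13-y->S12 S14-x->S7 S14-y->S13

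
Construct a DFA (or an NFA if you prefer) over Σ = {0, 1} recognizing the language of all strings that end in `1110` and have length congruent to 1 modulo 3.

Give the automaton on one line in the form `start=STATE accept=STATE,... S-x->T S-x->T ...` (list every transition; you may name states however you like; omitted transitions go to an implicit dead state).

Handle the two conditions separately and then intersect. The first has 5 states tracking how much of the suffix `1110` has currently been matched; the second has 3 states tracking the input length modulo 3. A product state is a pair (one from each), accepting exactly when both do. After merging equivalent states the machine shrinks.
A 7-state machine:
        0   1  
>  q0   q1  q2 
   q1   q3  q3 
   q2   q3  q4 
   q3   q0  q0 
   q4   q0  q5 
   q5   q6  q2 
 * q6   q3  q3 
(> = start, * = accepting)

start=q0 accept=q6 q0-0->q1 q0-1->q2 q1-0->q3 q1-1->q3 q2-0->q3 q2-1->q4 q3-0->q0 q3-1->q0 q4-0->q0 q4-1->q5 q5-0->q6 q5-1->q2 q6-0->q3 q6-1->q3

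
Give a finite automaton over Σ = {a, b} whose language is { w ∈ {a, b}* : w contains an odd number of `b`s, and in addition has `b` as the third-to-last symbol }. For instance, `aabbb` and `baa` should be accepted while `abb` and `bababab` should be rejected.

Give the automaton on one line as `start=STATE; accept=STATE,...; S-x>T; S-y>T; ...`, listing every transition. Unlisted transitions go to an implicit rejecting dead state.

Build one automaton per condition and run them in lockstep. One (2 states) tracks the count of `b`s modulo 2; the other (15 states) tracks the last 3 symbols read. Each combined state is a pair, one component from each; accept when both components accept.
23 states suffice.
          a    b  
>  q0     q1   q2 
   q1     q3   q4 
   q2     q5   q6 
   q3     q7   q8 
   q4     q9  q10 
   q5    q11  q12 
   q6    q13  q14 
   q7     q7   q8 
   q8     q9  q10 
   q9    q11  q12 
   q10   q13  q14 
 * q11   q15  q16 
   q12   q17  q18 
   q13   q19  q20 
 * q14   q21  q22 
   q15   q15  q16 
   q16   q17  q18 
   q17   q19  q20 
   q18   q21  q22 
   q19    q7   q8 
 * q20    q9  q10 
 * q21   q11  q12 
   q22   q13  q14 
(> = start, * = accepting)

start=q0; accept=q11,q14,q20,q21; q0-a>q1; q0-b>q2; q1-a>q3; q1-b>q4; q2-a>q5; q2-b>q6; q3-a>q7; q3-b>q8; q4-a>q9; q4-b>q10; q5-a>q11; q5-b>q12; q6-a>q13; q6-b>q14; q7-a>q7; q7-b>q8; q8-a>q9; q8-b>q10; q9-a>q11; q9-b>q12; q10-a>q13; q10-b>q14; q11-a>q15; q11-b>q16; q12-a>q17; q12-b>q18; q13-a>q19; q13-b>q20; q14-a>q21; q14-b>q22; q15-a>q15; q15-b>q16; q16-a>q17; q16-b>q18; q17-a>q19; q17-b>q20; q18-a>q21; q18-b>q22; q19-a>q7; q19-b>q8; q20-a>q9; q20-b>q10; q21-a>q11; q21-b>q12; q22-a>q13; q22-b>q14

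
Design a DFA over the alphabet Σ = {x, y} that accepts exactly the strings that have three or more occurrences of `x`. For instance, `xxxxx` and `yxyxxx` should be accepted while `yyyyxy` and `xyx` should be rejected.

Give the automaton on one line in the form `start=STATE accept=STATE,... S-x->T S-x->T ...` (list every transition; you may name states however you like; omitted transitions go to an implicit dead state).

start=s0 accept=s3,s4 s0-x->s1 s0-y->s0 s1-x->s2 s1-y->s1 s2-x->s3 s2-y->s2 s3-x->s4 s3-y->s3 s4-x->s4 s4-y->s4

Only the number of `x`s matters, and only up to 4. Make a chain s0 → s1 → s2 → s3 → s4 advanced by each `x` (with s4 absorbing); every other symbol self-loops. The accepting set is {s3, s4}.
5 states suffice.
        x   y  
>  s0   s1  s0 
   s1   s2  s1 
   s2   s3  s2 
 * s3   s4  s3 
 * s4   s4  s4 
(> = start, * = accepting)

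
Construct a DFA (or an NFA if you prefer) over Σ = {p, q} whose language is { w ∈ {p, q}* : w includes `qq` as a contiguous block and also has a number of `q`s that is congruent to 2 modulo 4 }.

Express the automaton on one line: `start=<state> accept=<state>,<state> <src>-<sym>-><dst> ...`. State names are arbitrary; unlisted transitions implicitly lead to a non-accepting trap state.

Build one automaton per condition and run them in lockstep. The first has 3 states tracking whether and how much of `qq` has been seen; the second has 4 states tracking the count of `q`s modulo 4. A product state is a pair (one from each), accepting exactly when both do.
A 12-state machine:
          p    q  
>  s0     s0   s1 
   s1     s2   s3 
   s2     s2   s4 
 * s3     s3   s5 
   s4     s6   s5 
   s5     s5   s7 
   s6     s6   s8 
   s7     s7   s9 
   s8    s10   s7 
   s9     s9   s3 
   s10   s10  s11 
   s11    s0   s9 
(> = start, * = accepting)

start=s0 accept=s3 s0-p->s0 s0-q->s1 s1-p->s2 s1-q->s3 s2-p->s2 s2-q->s4 s3-p->s3 s3-q->s5 s4-p->s6 s4-q->s5 s5-p->s5 s5-q->s7 s6-p->s6 s6-q->s8 s7-p->s7 s7-q->s9 s8-p->s10 s8-q->s7 s9-p->s9 s9-q->s3 s10-p->s10 s10-q->s11 s11-p->s0 s11-q->s9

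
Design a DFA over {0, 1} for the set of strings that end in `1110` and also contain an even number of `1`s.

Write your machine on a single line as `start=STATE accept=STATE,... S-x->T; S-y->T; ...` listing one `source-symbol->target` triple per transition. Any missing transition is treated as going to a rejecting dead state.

start=q0; accept=q9; q0-0->q0; q0-1->q1; q1-0->q2; q1-1->q3; q2-0->q2; q2-1->q4; q3-0->q0; q3-1->q5; q4-0->q0; q4-1->q6; q5-0->q7; q5-1->q8; q6-0->q2; q6-1->q8; q7-0->q2; q7-1->q4; q8-0->q9; q8-1->q5; q9-0->q0; q9-1->q1

Build one automaton per condition and run them in lockstep. One (5 states) tracks how much of the suffix `1110` has currently been matched; the other (2 states) tracks the count of `1`s modulo 2. Each combined state is a pair, one component from each; accept when both components accept.
10 states suffice.
        0   1  
>  q0   q0  q1 
   q1   q2  q3 
   q2   q2  q4 
   q3   q0  q5 
   q4   q0  q6 
   q5   q7  q8 
   q6   q2  q8 
   q7   q2  q4 
   q8   q9  q5 
 * q9   q0  q1 
(> = start, * = accepting)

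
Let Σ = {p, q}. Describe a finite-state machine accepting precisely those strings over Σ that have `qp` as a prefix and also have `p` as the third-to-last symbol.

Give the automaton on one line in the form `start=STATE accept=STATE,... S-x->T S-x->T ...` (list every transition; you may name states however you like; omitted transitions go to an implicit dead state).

Build one automaton per condition and run them in lockstep. The first has 4 states tracking whether the input so far still matches the prefix `qp`; the second has 15 states tracking the last 3 symbols read. A product state is a pair (one from each), accepting exactly when both do.
          p    q  
>  S0     S1   S2 
   S1     S3   S4 
   S2     S5   S6 
   S3     S7   S8 
   S4     S9  S10 
   S5    S11  S12 
   S6    S13  S14 
   S7     S7   S8 
   S8     S9  S10 
   S9    S15  S16 
   S10   S13  S14 
   S11   S17  S18 
   S12   S19  S20 
   S13   S15  S16 
   S14   S13  S14 
   S15    S7   S8 
   S16    S9  S10 
 * S17   S17  S18 
 * S18   S19  S20 
 * S19   S11  S12 
 * S20   S21  S22 
   S21   S11  S12 
   S22   S21  S22 
(> = start, * = accepting)

start=S0 accept=S17,S18,S19,S20 S0-p->S1 S0-q->S2 S1-p->S3 S1-q->S4 S2-p->S5 S2-q->S6 S3-p->S7 S3-q->S8 S4-p->S9 S4-q->S10 S5-p->S11 S5-q->S12 S6-p->S13 S6-q->S14 S7-p->S7 S7-q->S8 S8-p->S9 S8-q->S10 S9-p->S15 S9-q->S16 S10-p->S13 S10-q->S14 S11-p->S17 S11-q->S18 S12-p->S19 S12-q->S20 S13-p->S15 S13-q->S16 S14-p->S13 S14-q->S14 S15-p->S7 S15-q->S8 S16-p->S9 S16-q->S10 S17-p->S17 S17-q->S18 S18-p->S19 S18-q->S20 S19-p->S11 S19-q->S12 S20-p->S21 S20-q->S22 S21-p->S11 S21-q->S12 S22-p->S21 S22-q->S22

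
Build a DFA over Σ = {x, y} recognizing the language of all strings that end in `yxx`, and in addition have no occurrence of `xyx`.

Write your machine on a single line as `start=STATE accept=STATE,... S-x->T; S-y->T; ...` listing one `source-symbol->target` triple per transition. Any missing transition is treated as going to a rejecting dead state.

Run two small machines in parallel and take their product. The first has 4 states tracking how much of the suffix `yxx` has currently been matched; the second has 4 states tracking partial matches of the forbidden pattern `xyx`. A product state is a pair (one from each), accepting exactly when both do. Minimizing collapses redundant product states.
       x  y 
>  A   B  C 
   B   B  D 
   C   E  C 
   D   F  C 
   E   G  D 
   F   F  F 
 * G   B  D 
(> = start, * = accepting)

start=A; accept=G; A-x->B; A-y->C; B-x->B; B-y->D; C-x->E; C-y->C; D-x->F; D-y->C; E-x->G; E-y->D; F-x->F; F-y->F; G-x->B; G-y->D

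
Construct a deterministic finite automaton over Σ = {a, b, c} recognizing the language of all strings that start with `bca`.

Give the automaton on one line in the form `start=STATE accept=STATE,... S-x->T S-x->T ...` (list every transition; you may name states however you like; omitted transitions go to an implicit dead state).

Walk along `bca` while the input agrees: from S0 take `b` to S1, and so on. Any deviation drops to the rejecting sink S4. Once S3 is reached the prefix is confirmed and every continuation is accepted.
With 5 states:
        a   b   c  
>  S0   S4  S1  S4 
   S1   S4  S4  S2 
   S2   S3  S4  S4 
 * S3   S3  S3  S3 
   S4   S4  S4  S4 
(> = start, * = accepting)

start=S0 accept=S3 S0-a->S4 S0-b->S1 S0-c->S4 S1-a->S4 S1-b->S4 S1-c->S2 S2-a->S3 S2-b->S4 S2-c->S4 S3-a->S3 S3-b->S3 S3-c->S3 S4-a->S4 S4-b->S4 S4-c->S4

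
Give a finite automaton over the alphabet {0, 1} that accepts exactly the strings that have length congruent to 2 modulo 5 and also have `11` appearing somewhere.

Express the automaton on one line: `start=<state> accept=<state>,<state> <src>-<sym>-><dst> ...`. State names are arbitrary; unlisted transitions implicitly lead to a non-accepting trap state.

start=S0 accept=S5 S0-0->S1 S0-1->S2 S1-0->S3 S1-1->S4 S2-0->S3 S2-1->S5 S3-0->S6 S3-1->S7 S4-0->S6 S4-1->S8 S5-0->S8 S5-1->S8 S6-0->S9 S6-1->S10 S7-0->S9 S7-1->S11 S8-0->S11 S8-1->S11 S9-0->S0 S9-1->S12 S10-0->S0 S10-1->S13 S11-0->S13 S11-1->S13 S12-0->S1 S12-1->S14 S13-0->S14 S13-1->S14 S14-0->S5 S14-1->S5

Run two small machines in parallel and take their product. One (5 states) tracks the input length modulo 5; the other (3 states) tracks whether and how much of `11` has been seen. Each combined state is a pair, one component from each; accept when both components accept.
With 15 states:
          0    1  
>  S0     S1   S2 
   S1     S3   S4 
   S2     S3   S5 
   S3     S6   S7 
   S4     S6   S8 
 * S5     S8   S8 
   S6     S9  S10 
   S7     S9  S11 
   S8    S11  S11 
   S9     S0  S12 
   S10    S0  S13 
   S11   S13  S13 
   S12    S1  S14 
   S13   S14  S14 
   S14    S5   S5 
(> = start, * = accepting)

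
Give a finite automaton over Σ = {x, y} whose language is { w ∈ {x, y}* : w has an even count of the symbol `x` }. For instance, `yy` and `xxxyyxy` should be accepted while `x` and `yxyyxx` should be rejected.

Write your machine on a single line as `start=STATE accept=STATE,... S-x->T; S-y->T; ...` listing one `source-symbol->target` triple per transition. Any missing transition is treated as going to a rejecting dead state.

Keep the running count of `x`s modulo 2: each `x` advances along the cycle S0 → S1 → S0 while other symbols loop. Accept at S0.
With 2 states:
        x   y  
>* S0   S1  S0 
   S1   S0  S1 
(> = start, * = accepting)

start=S0; accept=S0; S0-x->S1; S0-y->S0; S1-x->S0; S1-y->S1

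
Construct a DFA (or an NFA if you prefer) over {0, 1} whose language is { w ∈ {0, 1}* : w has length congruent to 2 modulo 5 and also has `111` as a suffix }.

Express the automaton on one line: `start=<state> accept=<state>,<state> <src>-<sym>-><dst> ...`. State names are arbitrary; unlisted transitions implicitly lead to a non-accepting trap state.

start=S0 accept=S7 S0-0->S1 S0-1->S1 S1-0->S2 S1-1->S2 S2-0->S3 S2-1->S3 S3-0->S4 S3-1->S4 S4-0->S0 S4-1->S5 S5-0->S1 S5-1->S6 S6-0->S2 S6-1->S7 S7-0->S3 S7-1->S3

Run two small machines in parallel and take their product. The first has 5 states tracking the input length modulo 5; the second has 4 states tracking how much of the suffix `111` has currently been matched. A product state is a pair (one from each), accepting exactly when both do. After merging equivalent states the machine shrinks.
An 8-state machine:
        0   1  
>  S0   S1  S1 
   S1   S2  S2 
   S2   S3  S3 
   S3   S4  S4 
   S4   S0  S5 
   S5   S1  S6 
   S6   S2  S7 
 * S7   S3  S3 
(> = start, * = accepting)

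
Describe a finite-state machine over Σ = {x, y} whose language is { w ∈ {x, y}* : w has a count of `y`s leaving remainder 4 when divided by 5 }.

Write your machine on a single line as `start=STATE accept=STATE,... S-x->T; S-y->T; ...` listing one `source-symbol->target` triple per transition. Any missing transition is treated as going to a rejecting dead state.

Keep the running count of `y`s modulo 5: each `y` advances along the cycle S0 → S1 → S2 → S3 → S4 → S0 while other symbols loop. Accept at S4.
5 states suffice.
        x   y  
>  S0   S0  S1 
   S1   S1  S2 
   S2   S2  S3 
   S3   S3  S4 
 * S4   S4  S0 
(> = start, * = accepting)

start=S0; accept=S4; S0-x->S0; S0-y->S1; S1-x->S1; S1-y->S2; S2-x->S2; S2-y->S3; S3-x->S3; S3-y->S4; S4-x->S4; S4-y->S0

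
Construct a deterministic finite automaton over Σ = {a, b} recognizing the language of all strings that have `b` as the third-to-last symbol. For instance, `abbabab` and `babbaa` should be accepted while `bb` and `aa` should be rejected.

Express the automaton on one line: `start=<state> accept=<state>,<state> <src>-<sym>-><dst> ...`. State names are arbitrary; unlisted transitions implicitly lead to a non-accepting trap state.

Because acceptance depends on a position counted from the end, the machine has to buffer the most recent 3 symbols. Make each state the string of the last up-to-3 symbols read; on input `x` shift the window left and append `x`. Accept when the buffered window has length 3 and begins with `b`.
          a    b  
>  q0     q1   q2 
   q1     q3   q4 
   q2     q5   q6 
   q3     q7   q8 
   q4     q9  q10 
   q5    q11  q12 
   q6    q13  q14 
   q7     q7   q8 
   q8     q9  q10 
   q9    q11  q12 
   q10   q13  q14 
 * q11    q7   q8 
 * q12    q9  q10 
 * q13   q11  q12 
 * q14   q13  q14 
(> = start, * = accepting)

start=q0 accept=q11,q12,q13,q14 q0-a->q1 q0-b->q2 q1-a->q3 q1-b->q4 q2-a->q5 q2-b->q6 q3-a->q7 q3-b->q8 q4-a->q9 q4-b->q10 q5-a->q11 q5-b->q12 q6-a->q13 q6-b->q14 q7-a->q7 q7-b->q8 q8-a->q9 q8-b->q10 q9-a->q11 q9-b->q12 q10-a->q13 q10-b->q14 q11-a->q7 q11-b->q8 q12-a->q9 q12-b->q10 q13-a->q11 q13-b->q12 q14-a->q13 q14-b->q14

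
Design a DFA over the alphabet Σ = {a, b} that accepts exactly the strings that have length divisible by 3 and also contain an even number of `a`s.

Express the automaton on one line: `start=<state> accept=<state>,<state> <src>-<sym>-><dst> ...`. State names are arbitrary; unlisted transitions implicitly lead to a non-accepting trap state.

Build one automaton per condition and run them in lockstep. The first has 3 states tracking the input length modulo 3; the second has 2 states tracking the count of `a`s modulo 2. A product state is a pair (one from each), accepting exactly when both do.
        a   b  
>* q0   q1  q2 
   q1   q3  q4 
   q2   q4  q3 
   q3   q5  q0 
   q4   q0  q5 
   q5   q2  q1 
(> = start, * = accepting)

start=q0 accept=q0 q0-a->q1 q0-b->q2 q1-a->q3 q1-b->q4 q2-a->q4 q2-b->q3 q3-a->q5 q3-b->q0 q4-a->q0 q4-b->q5 q5-a->q2 q5-b->q1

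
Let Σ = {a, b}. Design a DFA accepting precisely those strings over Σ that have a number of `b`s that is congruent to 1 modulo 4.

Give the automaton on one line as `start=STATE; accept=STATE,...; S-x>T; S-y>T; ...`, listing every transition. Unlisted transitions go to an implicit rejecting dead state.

Keep the running count of `b`s modulo 4: each `b` advances along the cycle q0 → q1 → q2 → q3 → q0 while other symbols loop. Accept at q1.
4 states suffice.
        a   b  
>  q0   q0  q1 
 * q1   q1  q2 
   q2   q2  q3 
   q3   q3  q0 
(> = start, * = accepting)

start=q0; accept=q1; q0-a>q0; q0-b>q1; q1-a>q1; q1-b>q2; q2-a>q2; q2-b>q3; q3-a>q3; q3-b>q0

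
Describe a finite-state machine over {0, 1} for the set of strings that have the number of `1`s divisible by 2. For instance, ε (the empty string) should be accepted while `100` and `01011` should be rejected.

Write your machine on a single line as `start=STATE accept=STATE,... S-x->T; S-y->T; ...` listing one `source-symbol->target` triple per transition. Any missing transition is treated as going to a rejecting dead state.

The only thing that matters is how many `1`s have appeared, reduced mod 2. Use one state per residue: q0 for 0, …, q1 for 1. Reading `1` moves to the next residue; anything else stays put. q0 is accepting.
        0   1  
>* q0   q0  q1 
   q1   q1  q0 
(> = start, * = accepting)

start=q0; accept=q0; q0-0->q0; q0-1->q1; q1-0->q1; q1-1->q0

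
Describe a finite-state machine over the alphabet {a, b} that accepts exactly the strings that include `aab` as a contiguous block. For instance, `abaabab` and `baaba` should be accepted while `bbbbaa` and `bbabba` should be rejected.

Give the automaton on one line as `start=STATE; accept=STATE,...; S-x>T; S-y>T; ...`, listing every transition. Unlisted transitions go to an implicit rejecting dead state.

Track how much of `aab` has been matched so far: state s0 is no progress, s3 is the absorbing accept state reached once `aab` has occurred. Intermediate states record partial matches; on a mismatch, fall back to the longest reusable overlap.
        a   b  
>  s0   s1  s0 
   s1   s2  s0 
   s2   s2  s3 
 * s3   s3  s3 
(> = start, * = accepting)

start=s0; accept=s3; s0-a>s1; s0-b>s0; s1-a>s2; s1-b>s0; s2-a>s2; s2-b>s3; s3-a>s3; s3-b>s3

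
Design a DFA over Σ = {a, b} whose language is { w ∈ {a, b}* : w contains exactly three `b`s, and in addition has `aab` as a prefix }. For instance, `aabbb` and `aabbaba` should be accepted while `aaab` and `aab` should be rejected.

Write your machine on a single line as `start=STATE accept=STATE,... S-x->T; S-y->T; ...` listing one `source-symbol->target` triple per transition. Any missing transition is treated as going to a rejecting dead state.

Handle the two conditions separately and then intersect. One (5 states) tracks the count of `b`s, saturating at 4; the other (5 states) tracks whether the input so far still matches the prefix `aab`. Each combined state is a pair, one component from each; accept when both components accept.
12 states suffice.
          a    b  
>  S0     S1   S2 
   S1     S3   S2 
   S2     S2   S4 
   S3     S5   S6 
   S4     S4   S7 
   S5     S5   S2 
   S6     S6   S8 
   S7     S7   S9 
   S8     S8  S10 
   S9     S9   S9 
 * S10   S10  S11 
   S11   S11  S11 
(> = start, * = accepting)

start=S0; accept=S10; S0-a->S1; S0-b->S2; S1-a->S3; S1-b->S2; S2-a->S2; S2-b->S4; S3-a->S5; S3-b->S6; S4-a->S4; S4-b->S7; S5-a->S5; S5-b->S2; S6-a->S6; S6-b->S8; S7-a->S7; S7-b->S9; S8-a->S8; S8-b->S10; S9-a->S9; S9-b->S9; S10-a->S10; S10-b->S11; S11-a->S11; S11-b->S11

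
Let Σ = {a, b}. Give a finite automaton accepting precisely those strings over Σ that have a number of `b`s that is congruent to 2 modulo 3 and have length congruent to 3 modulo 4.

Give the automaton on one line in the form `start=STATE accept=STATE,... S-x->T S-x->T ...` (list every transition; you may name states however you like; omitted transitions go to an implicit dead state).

Handle the two conditions separately and then intersect. One (3 states) tracks the count of `b`s modulo 3; the other (4 states) tracks the input length modulo 4. Each combined state is a pair, one component from each; accept when both components accept.
With 12 states:
          a    b  
>  q0     q1   q2 
   q1     q3   q4 
   q2     q4   q5 
   q3     q6   q7 
   q4     q7   q8 
   q5     q8   q6 
   q6     q0   q9 
   q7     q9  q10 
 * q8    q10   q0 
   q9     q2  q11 
   q10   q11   q1 
   q11    q5   q3 
(> = start, * = accepting)

start=q0 accept=q8 q0-a->q1 q0-b->q2 q1-a->q3 q1-b->q4 q2-a->q4 q2-b->q5 q3-a->q6 q3-b->q7 q4-a->q7 q4-b->q8 q5-a->q8 q5-b->q6 q6-a->q0 q6-b->q9 q7-a->q9 q7-b->q10 q8-a->q10 q8-b->q0 q9-a->q2 q9-b->q11 q10-a->q11 q10-b->q1 q11-a->q5 q11-b->q3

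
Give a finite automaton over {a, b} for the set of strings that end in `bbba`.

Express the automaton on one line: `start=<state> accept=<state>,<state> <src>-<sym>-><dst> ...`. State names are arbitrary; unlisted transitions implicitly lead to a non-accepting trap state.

start=q0 accept=q4 q0-a->q0 q0-b->q1 q1-a->q0 q1-b->q2 q2-a->q0 q2-b->q3 q3-a->q4 q3-b->q3 q4-a->q0 q4-b->q1

Remember how much of `bbba` the current input suffix matches. State q0 means no match yet; q1 means the last symbol is `b`; q2 means the last 2 symbols are `bb`; q3 means the last 3 symbols are `bbb`; q4 means the last 4 symbols are `bbba`. Only q4 accepts. On a mismatch, fall back to the longest proper suffix that is still a prefix of `bbba`.
A 5-state machine:
        a   b  
>  q0   q0  q1 
   q1   q0  q2 
   q2   q0  q3 
   q3   q4  q3 
 * q4   q0  q1 
(> = start, * = accepting)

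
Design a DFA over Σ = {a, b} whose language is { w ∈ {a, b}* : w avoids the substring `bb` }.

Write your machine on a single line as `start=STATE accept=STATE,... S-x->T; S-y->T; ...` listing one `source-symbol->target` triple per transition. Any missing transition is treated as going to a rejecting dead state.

start=q0; accept=q0,q1; q0-a->q0; q0-b->q1; q1-a->q0; q1-b->q2; q2-a->q2; q2-b->q2

Track partial matches of the forbidden pattern `bb`. State q2 is a dead state reached once `bb` has occurred; every other state accepts. q0 means no part of `bb` is currently matched.
A 3-state machine:
        a   b  
>* q0   q0  q1 
 * q1   q0  q2 
   q2   q2  q2 
(> = start, * = accepting)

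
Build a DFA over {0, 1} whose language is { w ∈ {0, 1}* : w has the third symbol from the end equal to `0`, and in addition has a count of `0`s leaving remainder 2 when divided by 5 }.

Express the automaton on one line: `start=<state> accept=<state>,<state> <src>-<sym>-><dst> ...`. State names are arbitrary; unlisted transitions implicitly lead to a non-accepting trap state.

Handle the two conditions separately and then intersect. The first has 15 states tracking the last 3 symbols read; the second has 5 states tracking the count of `0`s modulo 5. A product state is a pair (one from each), accepting exactly when both do. Minimizing collapses redundant product states.
          0    1  
>  s0     s1   s0 
   s1     s2   s3 
   s2     s4   s5 
   s3     s6   s7 
   s4     s8   s4 
 * s5     s4   s9 
 * s6     s4  s10 
   s7    s11   s7 
   s8    s12   s8 
 * s9     s4  s13 
   s10    s4   s9 
   s11    s4  s10 
   s12   s14   s0 
   s13    s4  s13 
   s14   s15   s3 
 * s15    s4   s5 
(> = start, * = accepting)

start=s0 accept=s5,s6,s9,s15 s0-0->s1 s0-1->s0 s1-0->s2 s1-1->s3 s2-0->s4 s2-1->s5 s3-0->s6 s3-1->s7 s4-0->s8 s4-1->s4 s5-0->s4 s5-1->s9 s6-0->s4 s6-1->s10 s7-0->s11 s7-1->s7 s8-0->s12 s8-1->s8 s9-0->s4 s9-1->s13 s10-0->s4 s10-1->s9 s11-0->s4 s11-1->s10 s12-0->s14 s12-1->s0 s13-0->s4 s13-1->s13 s14-0->s15 s14-1->s3 s15-0->s4 s15-1->s5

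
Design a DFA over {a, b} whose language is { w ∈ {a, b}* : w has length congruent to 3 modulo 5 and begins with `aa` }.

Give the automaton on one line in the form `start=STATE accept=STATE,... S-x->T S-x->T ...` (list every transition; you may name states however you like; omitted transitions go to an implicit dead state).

start=q0 accept=q5 q0-a->q1 q0-b->q2 q1-a->q3 q1-b->q4 q2-a->q4 q2-b->q4 q3-a->q5 q3-b->q5 q4-a->q6 q4-b->q6 q5-a->q7 q5-b->q7 q6-a->q8 q6-b->q8 q7-a->q9 q7-b->q9 q8-a->q10 q8-b->q10 q9-a->q11 q9-b->q11 q10-a->q2 q10-b->q2 q11-a->q3 q11-b->q3

Handle the two conditions separately and then intersect. One (5 states) tracks the input length modulo 5; the other (4 states) tracks whether the input so far still matches the prefix `aa`. Each combined state is a pair, one component from each; accept when both components accept.
12 states suffice.
          a    b  
>  q0     q1   q2 
   q1     q3   q4 
   q2     q4   q4 
   q3     q5   q5 
   q4     q6   q6 
 * q5     q7   q7 
   q6     q8   q8 
   q7     q9   q9 
   q8    q10  q10 
   q9    q11  q11 
   q10    q2   q2 
   q11    q3   q3 
(> = start, * = accepting)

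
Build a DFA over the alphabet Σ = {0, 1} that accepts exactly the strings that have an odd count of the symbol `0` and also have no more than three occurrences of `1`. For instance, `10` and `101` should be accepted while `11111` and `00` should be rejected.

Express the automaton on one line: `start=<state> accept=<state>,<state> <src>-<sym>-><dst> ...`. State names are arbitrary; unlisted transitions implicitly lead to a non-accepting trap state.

Build one automaton per condition and run them in lockstep. One (2 states) tracks the count of `0`s modulo 2; the other (5 states) tracks the count of `1`s, saturating at 4. Each combined state is a pair, one component from each; accept when both components accept. Equivalent product states are then merged.
       0  1 
>  A   B  C 
 * B   A  D 
   C   D  E 
 * D   C  F 
   E   F  G 
 * F   E  H 
   G   H  I 
 * H   G  I 
   I   I  I 
(> = start, * = accepting)

start=A accept=B,D,F,H A-0->B A-1->C B-0->A B-1->D C-0->D C-1->E D-0->C D-1->F E-0->F E-1->G F-0->E F-1->H G-0->H G-1->I H-0->G H-1->I I-0->I I-1->I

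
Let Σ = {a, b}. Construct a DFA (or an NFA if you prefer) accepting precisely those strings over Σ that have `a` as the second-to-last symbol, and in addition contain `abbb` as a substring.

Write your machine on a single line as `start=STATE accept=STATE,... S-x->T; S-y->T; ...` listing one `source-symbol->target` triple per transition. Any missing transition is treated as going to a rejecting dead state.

Build one automaton per condition and run them in lockstep. The first has 7 states tracking the last 2 symbols read; the second has 5 states tracking whether and how much of `abbb` has been seen. A product state is a pair (one from each), accepting exactly when both do.
A 12-state machine:
          a    b  
>  q0     q1   q2 
   q1     q3   q4 
   q2     q5   q6 
   q3     q3   q4 
   q4     q5   q7 
   q5     q3   q4 
   q6     q5   q6 
   q7     q5   q8 
   q8     q9   q8 
   q9    q10  q11 
 * q10   q10  q11 
 * q11    q9   q8 
(> = start, * = accepting)

start=q0; accept=q10,q11; q0-a->q1; q0-b->q2; q1-a->q3; q1-b->q4; q2-a->q5; q2-b->q6; q3-a->q3; q3-b->q4; q4-a->q5; q4-b->q7; q5-a->q3; q5-b->q4; q6-a->q5; q6-b->q6; q7-a->q5; q7-b->q8; q8-a->q9; q8-b->q8; q9-a->q10; q9-b->q11; q10-a->q10; q10-b->q11; q11-a->q9; q11-b->q8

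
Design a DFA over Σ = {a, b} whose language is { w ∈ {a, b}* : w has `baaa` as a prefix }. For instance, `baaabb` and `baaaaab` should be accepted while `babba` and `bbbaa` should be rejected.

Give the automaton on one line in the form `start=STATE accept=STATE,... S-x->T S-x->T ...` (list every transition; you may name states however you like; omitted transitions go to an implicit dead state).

Check the first 4 symbols one by one: s0 through s3 record how many have matched `baaa` so far; any wrong symbol goes to the dead state s5. After all 4 match we enter the accepting sink s4.
With 6 states:
        a   b  
>  s0   s5  s1 
   s1   s2  s5 
   s2   s3  s5 
   s3   s4  s5 
 * s4   s4  s4 
   s5   s5  s5 
(> = start, * = accepting)

start=s0 accept=s4 s0-a->s5 s0-b->s1 s1-a->s2 s1-b->s5 s2-a->s3 s2-b->s5 s3-a->s4 s3-b->s5 s4-a->s4 s4-b->s4 s5-a->s5 s5-b->s5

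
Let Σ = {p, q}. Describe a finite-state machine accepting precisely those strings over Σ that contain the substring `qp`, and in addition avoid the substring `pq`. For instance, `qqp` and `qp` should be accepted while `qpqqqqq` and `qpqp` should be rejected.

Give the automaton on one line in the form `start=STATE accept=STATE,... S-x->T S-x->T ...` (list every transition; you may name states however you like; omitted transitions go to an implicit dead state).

Handle the two conditions separately and then intersect. One (3 states) tracks whether and how much of `qp` has been seen; the other (3 states) tracks partial matches of the forbidden pattern `pq`. Each combined state is a pair, one component from each; accept when both components accept.
With 6 states:
        p   q  
>  s0   s1  s2 
   s1   s1  s3 
   s2   s4  s2 
   s3   s5  s3 
 * s4   s4  s5 
   s5   s5  s5 
(> = start, * = accepting)

start=s0 accept=s4 s0-p->s1 s0-q->s2 s1-p->s1 s1-q->s3 s2-p->s4 s2-q->s2 s3-p->s5 s3-q->s3 s4-p->s4 s4-q->s5 s5-p->s5 s5-q->s5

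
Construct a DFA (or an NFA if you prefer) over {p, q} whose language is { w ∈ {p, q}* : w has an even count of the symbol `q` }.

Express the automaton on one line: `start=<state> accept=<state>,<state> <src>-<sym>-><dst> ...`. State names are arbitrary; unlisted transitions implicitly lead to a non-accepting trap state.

Keep the running count of `q`s modulo 2: each `q` advances along the cycle s0 → s1 → s0 while other symbols loop. Accept at s0.
        p   q  
>* s0   s0  s1 
   s1   s1  s0 
(> = start, * = accepting)

start=s0 accept=s0 s0-p->s0 s0-q->s1 s1-p->s1 s1-q->s0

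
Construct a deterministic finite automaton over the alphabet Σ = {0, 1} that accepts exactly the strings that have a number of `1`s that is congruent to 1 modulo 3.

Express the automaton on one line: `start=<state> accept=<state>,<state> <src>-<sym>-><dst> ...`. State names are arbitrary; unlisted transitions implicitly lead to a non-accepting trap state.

The only thing that matters is how many `1`s have appeared, reduced mod 3. Use one state per residue: S0 for 0, …, S2 for 2. Reading `1` moves to the next residue; anything else stays put. S1 is accepting.
        0   1  
>  S0   S0  S1 
 * S1   S1  S2 
   S2   S2  S0 
(> = start, * = accepting)

start=S0 accept=S1 S0-0->S0 S0-1->S1 S1-0->S1 S1-1->S2 S2-0->S2 S2-1->S0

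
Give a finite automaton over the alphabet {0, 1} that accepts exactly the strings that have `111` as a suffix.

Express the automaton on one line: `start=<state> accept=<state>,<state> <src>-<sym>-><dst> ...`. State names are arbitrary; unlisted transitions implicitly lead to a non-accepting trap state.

Let each state record the length of the longest suffix of the input read so far that is also a prefix of `111`. S1 means the last symbol is `1`; S2 means the last 2 symbols are `11`; S3 means the last 3 symbols are `111`. Accept only at S3, where the string currently ends in `111`.
A 4-state machine:
        0   1  
>  S0   S0  S1 
   S1   S0  S2 
   S2   S0  S3 
 * S3   S0  S3 
(> = start, * = accepting)

start=S0 accept=S3 S0-0->S0 S0-1->S1 S1-0->S0 S1-1->S2 S2-0->S0 S2-1->S3 S3-0->S0 S3-1->S3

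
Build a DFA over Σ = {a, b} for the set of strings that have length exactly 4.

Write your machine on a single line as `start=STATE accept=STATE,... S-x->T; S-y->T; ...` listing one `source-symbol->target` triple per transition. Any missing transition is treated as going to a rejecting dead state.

We only need to distinguish lengths 0, 1, …, 4, and '>4'. Chain s0 → s1 → s2 → s3 → s4 → s5 on every symbol, with s5 looping. Accepting states: {s4}.
A 6-state machine:
        a   b  
>  s0   s1  s1 
   s1   s2  s2 
   s2   s3  s3 
   s3   s4  s4 
 * s4   s5  s5 
   s5   s5  s5 
(> = start, * = accepting)

start=s0; accept=s4; s0-a->s1; s0-b->s1; s1-a->s2; s1-b->s2; s2-a->s3; s2-b->s3; s3-a->s4; s3-b->s4; s4-a->s5; s4-b->s5; s5-a->s5; s5-b->s5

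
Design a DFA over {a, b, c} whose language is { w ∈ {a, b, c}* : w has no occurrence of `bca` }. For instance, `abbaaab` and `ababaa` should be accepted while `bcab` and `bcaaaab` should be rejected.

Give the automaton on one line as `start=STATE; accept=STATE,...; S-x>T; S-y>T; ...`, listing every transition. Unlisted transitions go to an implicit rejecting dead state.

Track partial matches of the forbidden pattern `bca`. State s3 is a dead state reached once `bca` has occurred; every other state accepts. s0 means no part of `bca` is currently matched.
A 4-state machine:
        a   b   c  
>* s0   s0  s1  s0 
 * s1   s0  s1  s2 
 * s2   s3  s1  s0 
   s3   s3  s3  s3 
(> = start, * = accepting)

start=s0; accept=s0,s1,s2; s0-a>s0; s0-b>s1; s0-c>s0; s1-a>s0; s1-b>s1; s1-c>s2; s2-a>s3; s2-b>s1; s2-c>s0; s3-a>s3; s3-b>s3; s3-c>s3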